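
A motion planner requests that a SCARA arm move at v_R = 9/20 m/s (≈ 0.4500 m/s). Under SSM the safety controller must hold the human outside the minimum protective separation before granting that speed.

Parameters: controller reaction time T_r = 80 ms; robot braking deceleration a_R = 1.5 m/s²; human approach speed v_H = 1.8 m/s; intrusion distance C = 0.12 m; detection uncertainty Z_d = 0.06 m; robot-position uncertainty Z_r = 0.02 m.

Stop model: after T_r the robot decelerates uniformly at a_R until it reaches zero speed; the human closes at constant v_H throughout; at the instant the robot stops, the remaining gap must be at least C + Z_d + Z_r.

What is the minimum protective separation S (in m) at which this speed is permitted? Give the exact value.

S_min = 79/80 m = 0.9875 m

T_s = v_R/a_R = (9/20)/(3/2) = 0.3000 s
robot covers v_R·T_r = 0.4500·0.0800 = 0.0360 m before braking
robot under decel: 0.4500²/(2·1.5000) = 0.0675 m
person approaches 1.8000·(0.0800+0.3000) = 0.6840 m
residual clearance needed = 0.1200+0.0600+0.0200 = 0.2000 m
S_min ≈ 0.0360+0.0675+0.6840+0.2000  ⇒  S_min = 79/80 m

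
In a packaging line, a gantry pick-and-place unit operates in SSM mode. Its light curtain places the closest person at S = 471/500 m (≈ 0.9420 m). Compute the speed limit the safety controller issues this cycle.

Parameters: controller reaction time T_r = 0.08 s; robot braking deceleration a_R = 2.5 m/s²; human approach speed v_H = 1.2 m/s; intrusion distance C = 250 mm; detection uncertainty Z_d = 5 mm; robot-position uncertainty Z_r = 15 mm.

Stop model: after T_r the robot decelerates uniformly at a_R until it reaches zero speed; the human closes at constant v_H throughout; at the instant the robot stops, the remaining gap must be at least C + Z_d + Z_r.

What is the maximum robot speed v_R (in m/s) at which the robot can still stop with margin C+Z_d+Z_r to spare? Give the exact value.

quadratic (1/5)·v² + (14/25)·v + (-72/125) = 0
  disc = (14/25)² − 4·(1/5)·(-72/125) = 484/625 ; √disc = 22/25
  v_R = (−(14/25) + 22/25) / (2·(1/5)) = 4/5 m/s
check:
T_s = v_R/a_R = (4/5)/(5/2) = 0.3200 s
reaction-phase robot travel = 0.8000·0.0800 = 0.0640 m
robot covers 0.8000·0.3200 − ½·2.5000·0.3200² = 0.1280 m while stopping
human over T_r+T_s: 1.2000·(0.0800+0.3200) = 0.4800 m
margins: 0.2500+0.0050+0.0150 = 0.2700 m
sum ≈ 0.0640+0.1280+0.4800+0.2700 ≈ 0.9420 m = S ✓

v_R_max = 4/5 m/s = 0.8000 m/s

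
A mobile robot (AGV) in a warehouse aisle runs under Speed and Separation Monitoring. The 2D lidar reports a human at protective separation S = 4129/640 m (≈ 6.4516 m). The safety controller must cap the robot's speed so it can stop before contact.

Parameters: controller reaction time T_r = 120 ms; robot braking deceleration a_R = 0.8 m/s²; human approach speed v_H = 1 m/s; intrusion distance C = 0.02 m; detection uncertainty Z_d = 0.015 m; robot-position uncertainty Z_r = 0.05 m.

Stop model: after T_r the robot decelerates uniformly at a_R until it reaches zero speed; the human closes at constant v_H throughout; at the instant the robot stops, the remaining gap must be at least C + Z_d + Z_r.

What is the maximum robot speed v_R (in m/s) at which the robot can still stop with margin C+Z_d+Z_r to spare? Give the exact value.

collect terms ⇒ (5/8)·v_R² + (137/100)·v_R + (-19989/3200) = 0
  disc = (137/100)² − 4·(5/8)·(-19989/3200) = 2798929/160000 ; √disc = 1673/400
  v_R = (−(137/100) + 1673/400) / (2·(5/8)) = 9/4 m/s
check:
braking lasts T_s = (9/4)/(4/5) = 2.8125 s
robot covers v_R·T_r = 2.2500·0.1200 = 0.2700 m before braking
braking distance = 2.2500²/(2·0.8000) = 3.1641 m
human closes 1.0000·2.9325 = 2.9325 m
margins: 0.0200+0.0150+0.0500 = 0.0850 m
sum ≈ 0.2700+3.1641+2.9325+0.0850 ≈ 6.4516 m = S ✓

v_R_max = 9/4 m/s = 2.2500 m/s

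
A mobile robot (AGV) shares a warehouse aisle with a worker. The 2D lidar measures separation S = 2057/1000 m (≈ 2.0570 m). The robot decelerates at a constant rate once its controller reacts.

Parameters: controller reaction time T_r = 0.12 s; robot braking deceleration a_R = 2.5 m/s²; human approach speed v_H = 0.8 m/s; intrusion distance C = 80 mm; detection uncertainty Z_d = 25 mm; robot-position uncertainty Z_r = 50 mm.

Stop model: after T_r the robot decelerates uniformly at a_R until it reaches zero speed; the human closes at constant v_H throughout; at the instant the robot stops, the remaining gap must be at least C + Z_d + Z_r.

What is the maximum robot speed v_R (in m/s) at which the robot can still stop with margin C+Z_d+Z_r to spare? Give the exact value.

v_R_max = 21/10 m/s = 2.1000 m/s

quadratic (1/5)·v² + (11/25)·v + (-903/500) = 0
  disc = (11/25)² − 4·(1/5)·(-903/500) = 1024/625 ; √disc = 32/25
  v_R = (−(11/25) + 32/25) / (2·(1/5)) = 21/10 m/s
check:
braking lasts T_s = (21/10)/(5/2) = 0.8400 s
reaction-phase robot travel = 2.1000·0.1200 = 0.2520 m
robot covers 2.1000·0.8400 − ½·2.5000·0.8400² = 0.8820 m while stopping
human closes 0.8000·0.9600 = 0.7680 m
residual clearance needed = 0.0800+0.0250+0.0500 = 0.1550 m
sum ≈ 0.2520+0.8820+0.7680+0.1550 ≈ 2.0570 m = S ✓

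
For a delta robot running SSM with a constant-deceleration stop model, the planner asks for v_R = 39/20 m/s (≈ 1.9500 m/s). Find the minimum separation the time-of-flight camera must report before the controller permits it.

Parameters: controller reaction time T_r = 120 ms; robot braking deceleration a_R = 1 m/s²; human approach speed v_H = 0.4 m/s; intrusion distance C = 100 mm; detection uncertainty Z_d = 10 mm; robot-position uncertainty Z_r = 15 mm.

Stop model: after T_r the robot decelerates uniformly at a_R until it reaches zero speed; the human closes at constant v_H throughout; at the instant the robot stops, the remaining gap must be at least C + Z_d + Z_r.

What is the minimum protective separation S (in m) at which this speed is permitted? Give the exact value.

S_min = 12353/4000 m = 3.0882 m

stop time T_s = (39/20)/1 = 1.9500 s
robot in T_r: 1.9500·0.1200 = 0.2340 m
robot under decel: 1.9500²/(2·1.0000) = 1.9013 m
person approaches 0.4000·(0.1200+1.9500) = 0.8280 m
C+Z_d+Z_r = 0.1000+0.0100+0.0150 = 0.1250 m
S_min ≈ 0.2340+1.9013+0.8280+0.1250  ⇒  S_min = 12353/4000 m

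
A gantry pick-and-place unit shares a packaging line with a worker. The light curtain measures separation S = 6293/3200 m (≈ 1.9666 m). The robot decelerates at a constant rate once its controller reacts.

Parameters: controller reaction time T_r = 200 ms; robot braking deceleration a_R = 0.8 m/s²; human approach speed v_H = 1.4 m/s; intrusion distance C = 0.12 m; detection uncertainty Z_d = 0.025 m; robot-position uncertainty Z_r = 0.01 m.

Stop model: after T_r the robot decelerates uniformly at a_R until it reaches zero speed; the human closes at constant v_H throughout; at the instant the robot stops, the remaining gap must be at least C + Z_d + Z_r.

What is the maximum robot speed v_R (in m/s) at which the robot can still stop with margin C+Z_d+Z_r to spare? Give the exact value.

quadratic (5/8)·v² + (39/20)·v + (-4901/3200) = 0
  disc = (39/20)² − 4·(5/8)·(-4901/3200) = 48841/6400 ; √disc = 221/80
  v_R = (−(39/20) + 221/80) / (2·(5/8)) = 13/20 m/s
check:
stop time T_s = (13/20)/(4/5) = 0.8125 s
reaction-phase robot travel = 0.6500·0.2000 = 0.1300 m
braking distance = 0.6500²/(2·0.8000) = 0.2641 m
person approaches 1.4000·(0.2000+0.8125) = 1.4175 m
residual clearance needed = 0.1200+0.0250+0.0100 = 0.1550 m
sum ≈ 0.1300+0.2641+1.4175+0.1550 ≈ 1.9666 m = S ✓

v_R_max = 13/20 m/s = 0.6500 m/s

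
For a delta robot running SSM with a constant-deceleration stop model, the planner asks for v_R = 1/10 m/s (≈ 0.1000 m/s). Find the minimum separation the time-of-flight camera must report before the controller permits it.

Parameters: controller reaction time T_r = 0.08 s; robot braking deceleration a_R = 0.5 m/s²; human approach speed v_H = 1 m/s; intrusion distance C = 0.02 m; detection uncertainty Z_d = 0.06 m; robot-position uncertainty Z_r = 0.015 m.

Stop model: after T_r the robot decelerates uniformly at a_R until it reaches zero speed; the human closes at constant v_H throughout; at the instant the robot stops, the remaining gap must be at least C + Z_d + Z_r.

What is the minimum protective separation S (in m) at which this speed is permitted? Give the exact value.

S_min = 393/1000 m = 0.3930 m

stop time T_s = (1/10)/(1/2) = 0.2000 s
robot in T_r: 0.1000·0.0800 = 0.0080 m
braking distance = 0.1000²/(2·0.5000) = 0.0100 m
human closes 1.0000·0.2800 = 0.2800 m
residual clearance needed = 0.0200+0.0600+0.0150 = 0.0950 m
S_min ≈ 0.0080+0.0100+0.2800+0.0950  ⇒  S_min = 393/1000 m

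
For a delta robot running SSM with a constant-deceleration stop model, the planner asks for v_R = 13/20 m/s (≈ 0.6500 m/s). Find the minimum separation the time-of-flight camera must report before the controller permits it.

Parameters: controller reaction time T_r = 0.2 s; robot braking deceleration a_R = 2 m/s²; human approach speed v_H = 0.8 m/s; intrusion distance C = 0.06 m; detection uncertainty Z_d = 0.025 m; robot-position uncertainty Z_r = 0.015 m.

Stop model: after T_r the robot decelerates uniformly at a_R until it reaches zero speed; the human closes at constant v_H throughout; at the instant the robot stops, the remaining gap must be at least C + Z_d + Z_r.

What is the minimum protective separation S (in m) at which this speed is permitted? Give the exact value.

T_s = v_R/a_R = (13/20)/2 = 0.3250 s
reaction-phase robot travel = 0.6500·0.2000 = 0.1300 m
robot covers 0.6500·0.3250 − ½·2.0000·0.3250² = 0.1056 m while stopping
human over T_r+T_s: 0.8000·(0.2000+0.3250) = 0.4200 m
margins: 0.0600+0.0250+0.0150 = 0.1000 m
S_min ≈ 0.1300+0.1056+0.4200+0.1000  ⇒  S_min = 1209/1600 m

S_min = 1209/1600 m = 0.7556 m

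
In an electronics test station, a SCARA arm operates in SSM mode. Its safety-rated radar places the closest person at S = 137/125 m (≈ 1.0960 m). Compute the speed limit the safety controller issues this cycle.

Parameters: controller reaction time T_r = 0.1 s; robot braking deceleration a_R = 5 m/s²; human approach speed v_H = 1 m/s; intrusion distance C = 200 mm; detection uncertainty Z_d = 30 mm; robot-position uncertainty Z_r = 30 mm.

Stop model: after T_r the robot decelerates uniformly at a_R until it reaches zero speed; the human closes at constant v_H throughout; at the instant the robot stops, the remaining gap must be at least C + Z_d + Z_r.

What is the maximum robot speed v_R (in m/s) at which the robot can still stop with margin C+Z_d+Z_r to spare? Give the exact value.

v_R_max = 8/5 m/s = 1.6000 m/s

quadratic (1/10)·v² + (3/10)·v + (-92/125) = 0
  disc = (3/10)² − 4·(1/10)·(-92/125) = 961/2500 ; √disc = 31/50
  v_R = (−(3/10) + 31/50) / (2·(1/10)) = 8/5 m/s
check:
stop time T_s = (8/5)/5 = 0.3200 s
robot in T_r: 1.6000·0.1000 = 0.1600 m
braking distance = 1.6000²/(2·5.0000) = 0.2560 m
human closes 1.0000·0.4200 = 0.4200 m
residual clearance needed = 0.2000+0.0300+0.0300 = 0.2600 m
sum ≈ 0.1600+0.2560+0.4200+0.2600 ≈ 1.0960 m = S ✓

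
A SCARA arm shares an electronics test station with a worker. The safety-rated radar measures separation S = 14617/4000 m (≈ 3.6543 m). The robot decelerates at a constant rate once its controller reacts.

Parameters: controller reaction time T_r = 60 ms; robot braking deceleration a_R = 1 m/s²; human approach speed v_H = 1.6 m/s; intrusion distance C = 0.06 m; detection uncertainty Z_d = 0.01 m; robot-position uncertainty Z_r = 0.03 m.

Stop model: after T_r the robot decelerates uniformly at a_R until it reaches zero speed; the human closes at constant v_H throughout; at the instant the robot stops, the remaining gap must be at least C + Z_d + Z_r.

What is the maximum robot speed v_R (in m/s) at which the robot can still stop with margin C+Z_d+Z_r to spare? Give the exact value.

collect terms ⇒ (1/2)·v_R² + (83/50)·v_R + (-13833/4000) = 0
  disc = (83/50)² − 4·(1/2)·(-13833/4000) = 96721/10000 ; √disc = 311/100
  v_R = (−(83/50) + 311/100) / (2·(1/2)) = 29/20 m/s
check:
T_s = v_R/a_R = (29/20)/1 = 1.4500 s
reaction-phase robot travel = 1.4500·0.0600 = 0.0870 m
braking distance = 1.4500²/(2·1.0000) = 1.0513 m
human over T_r+T_s: 1.6000·(0.0600+1.4500) = 2.4160 m
margins: 0.0600+0.0100+0.0300 = 0.1000 m
sum ≈ 0.0870+1.0513+2.4160+0.1000 ≈ 3.6543 m = S ✓

v_R_max = 29/20 m/s = 1.4500 m/s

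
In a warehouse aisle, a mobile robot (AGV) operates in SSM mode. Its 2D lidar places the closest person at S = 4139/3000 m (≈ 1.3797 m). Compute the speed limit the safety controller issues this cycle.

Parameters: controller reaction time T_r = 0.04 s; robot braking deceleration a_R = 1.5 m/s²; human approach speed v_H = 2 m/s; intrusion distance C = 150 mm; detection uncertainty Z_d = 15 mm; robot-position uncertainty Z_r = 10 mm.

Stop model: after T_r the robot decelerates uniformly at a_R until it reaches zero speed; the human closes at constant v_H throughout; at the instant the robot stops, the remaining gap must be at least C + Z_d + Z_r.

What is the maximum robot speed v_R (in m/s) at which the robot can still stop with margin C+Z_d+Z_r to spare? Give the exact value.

quadratic (1/3)·v² + (103/75)·v + (-1687/1500) = 0
  disc = (103/75)² − 4·(1/3)·(-1687/1500) = 2116/625 ; √disc = 46/25
  v_R = (−(103/75) + 46/25) / (2·(1/3)) = 7/10 m/s
check:
braking lasts T_s = (7/10)/(3/2) = 0.4667 s
robot in T_r: 0.7000·0.0400 = 0.0280 m
robot covers 0.7000·0.4667 − ½·1.5000·0.4667² = 0.1633 m while stopping
human closes 2.0000·0.5067 = 1.0133 m
margins: 0.1500+0.0150+0.0100 = 0.1750 m
sum ≈ 0.0280+0.1633+1.0133+0.1750 ≈ 1.3797 m = S ✓

v_R_max = 7/10 m/s = 0.7000 m/s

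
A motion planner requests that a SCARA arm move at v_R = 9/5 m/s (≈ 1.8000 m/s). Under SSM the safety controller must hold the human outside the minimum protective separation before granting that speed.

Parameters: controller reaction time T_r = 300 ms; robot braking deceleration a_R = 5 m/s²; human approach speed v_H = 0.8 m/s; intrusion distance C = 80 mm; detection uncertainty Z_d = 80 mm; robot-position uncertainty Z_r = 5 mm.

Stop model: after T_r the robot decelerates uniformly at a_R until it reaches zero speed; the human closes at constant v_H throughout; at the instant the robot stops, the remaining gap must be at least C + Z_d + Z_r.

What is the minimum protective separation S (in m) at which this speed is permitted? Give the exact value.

S_min = 1557/1000 m = 1.5570 m

T_s = v_R/a_R = (9/5)/5 = 0.3600 s
robot in T_r: 1.8000·0.3000 = 0.5400 m
braking distance = 1.8000²/(2·5.0000) = 0.3240 m
human over T_r+T_s: 0.8000·(0.3000+0.3600) = 0.5280 m
C+Z_d+Z_r = 0.0800+0.0800+0.0050 = 0.1650 m
S_min ≈ 0.5400+0.3240+0.5280+0.1650  ⇒  S_min = 1557/1000 m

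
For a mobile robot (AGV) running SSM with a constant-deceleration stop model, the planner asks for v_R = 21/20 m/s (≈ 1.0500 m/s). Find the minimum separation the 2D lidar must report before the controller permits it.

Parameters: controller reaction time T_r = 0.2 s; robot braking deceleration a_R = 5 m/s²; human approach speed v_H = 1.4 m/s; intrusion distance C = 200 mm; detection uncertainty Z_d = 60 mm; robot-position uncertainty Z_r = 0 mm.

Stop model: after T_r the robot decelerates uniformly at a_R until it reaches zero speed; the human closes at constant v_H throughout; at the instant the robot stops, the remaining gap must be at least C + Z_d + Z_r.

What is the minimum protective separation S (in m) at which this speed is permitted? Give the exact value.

S_min = 4617/4000 m = 1.1542 m

T_s = v_R/a_R = (21/20)/5 = 0.2100 s
reaction-phase robot travel = 1.0500·0.2000 = 0.2100 m
robot under decel: 1.0500²/(2·5.0000) = 0.1103 m
human closes 1.4000·0.4100 = 0.5740 m
residual clearance needed = 0.2000+0.0600+0.0000 = 0.2600 m
S_min ≈ 0.2100+0.1103+0.5740+0.2600  ⇒  S_min = 4617/4000 m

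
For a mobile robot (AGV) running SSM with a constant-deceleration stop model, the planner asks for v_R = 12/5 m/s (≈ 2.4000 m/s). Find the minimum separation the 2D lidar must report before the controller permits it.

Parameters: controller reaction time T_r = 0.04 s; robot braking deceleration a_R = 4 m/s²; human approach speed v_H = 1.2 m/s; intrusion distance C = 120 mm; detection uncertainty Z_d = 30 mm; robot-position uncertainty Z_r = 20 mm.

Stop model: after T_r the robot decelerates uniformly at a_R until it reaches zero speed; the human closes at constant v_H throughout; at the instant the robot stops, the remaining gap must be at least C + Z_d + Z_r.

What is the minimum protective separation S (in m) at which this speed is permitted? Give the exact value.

braking lasts T_s = (12/5)/4 = 0.6000 s
reaction-phase robot travel = 2.4000·0.0400 = 0.0960 m
robot under decel: 2.4000²/(2·4.0000) = 0.7200 m
human closes 1.2000·0.6400 = 0.7680 m
residual clearance needed = 0.1200+0.0300+0.0200 = 0.1700 m
S_min ≈ 0.0960+0.7200+0.7680+0.1700  ⇒  S_min = 877/500 m

S_min = 877/500 m = 1.7540 m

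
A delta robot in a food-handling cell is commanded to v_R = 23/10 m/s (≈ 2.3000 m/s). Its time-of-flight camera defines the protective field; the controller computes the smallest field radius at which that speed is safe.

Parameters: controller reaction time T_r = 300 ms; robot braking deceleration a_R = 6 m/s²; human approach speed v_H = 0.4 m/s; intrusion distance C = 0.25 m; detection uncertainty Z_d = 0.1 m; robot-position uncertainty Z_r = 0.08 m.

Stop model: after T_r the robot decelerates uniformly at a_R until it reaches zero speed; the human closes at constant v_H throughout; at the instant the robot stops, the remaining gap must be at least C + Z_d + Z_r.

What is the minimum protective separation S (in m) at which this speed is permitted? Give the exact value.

S_min = 2201/1200 m = 1.8342 m

stop time T_s = (23/10)/6 = 0.3833 s
robot covers v_R·T_r = 2.3000·0.3000 = 0.6900 m before braking
robot under decel: 2.3000²/(2·6.0000) = 0.4408 m
human over T_r+T_s: 0.4000·(0.3000+0.3833) = 0.2733 m
margins: 0.2500+0.1000+0.0800 = 0.4300 m
S_min ≈ 0.6900+0.4408+0.2733+0.4300  ⇒  S_min = 2201/1200 m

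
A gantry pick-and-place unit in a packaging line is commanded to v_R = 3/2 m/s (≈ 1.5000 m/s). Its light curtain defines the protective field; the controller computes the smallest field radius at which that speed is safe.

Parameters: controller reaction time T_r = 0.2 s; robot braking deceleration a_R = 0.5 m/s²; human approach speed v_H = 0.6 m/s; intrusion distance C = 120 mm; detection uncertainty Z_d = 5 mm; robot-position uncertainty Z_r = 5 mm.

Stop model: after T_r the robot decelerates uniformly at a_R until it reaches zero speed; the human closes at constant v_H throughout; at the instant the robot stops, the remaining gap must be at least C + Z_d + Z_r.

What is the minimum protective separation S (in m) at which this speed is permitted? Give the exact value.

stop time T_s = (3/2)/(1/2) = 3.0000 s
robot in T_r: 1.5000·0.2000 = 0.3000 m
robot under decel: 1.5000²/(2·0.5000) = 2.2500 m
person approaches 0.6000·(0.2000+3.0000) = 1.9200 m
residual clearance needed = 0.1200+0.0050+0.0050 = 0.1300 m
S_min ≈ 0.3000+2.2500+1.9200+0.1300  ⇒  S_min = 23/5 m

S_min = 23/5 m = 4.6000 m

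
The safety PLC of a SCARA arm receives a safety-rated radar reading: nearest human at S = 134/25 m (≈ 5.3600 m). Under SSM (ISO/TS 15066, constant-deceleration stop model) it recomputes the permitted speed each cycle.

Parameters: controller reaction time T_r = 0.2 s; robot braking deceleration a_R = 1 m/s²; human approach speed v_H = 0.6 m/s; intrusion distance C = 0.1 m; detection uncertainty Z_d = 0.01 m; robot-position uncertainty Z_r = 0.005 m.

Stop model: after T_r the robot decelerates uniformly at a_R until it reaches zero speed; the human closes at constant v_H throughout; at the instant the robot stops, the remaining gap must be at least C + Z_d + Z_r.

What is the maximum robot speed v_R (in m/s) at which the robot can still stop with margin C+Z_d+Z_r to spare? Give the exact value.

v_R_max = 5/2 m/s = 2.5000 m/s

quadratic (1/2)·v² + (4/5)·v + (-41/8) = 0
  disc = (4/5)² − 4·(1/2)·(-41/8) = 1089/100 ; √disc = 33/10
  v_R = (−(4/5) + 33/10) / (2·(1/2)) = 5/2 m/s
check:
braking lasts T_s = (5/2)/1 = 2.5000 s
robot covers v_R·T_r = 2.5000·0.2000 = 0.5000 m before braking
braking distance = 2.5000²/(2·1.0000) = 3.1250 m
person approaches 0.6000·(0.2000+2.5000) = 1.6200 m
residual clearance needed = 0.1000+0.0100+0.0050 = 0.1150 m
sum ≈ 0.5000+3.1250+1.6200+0.1150 ≈ 5.3600 m = S ✓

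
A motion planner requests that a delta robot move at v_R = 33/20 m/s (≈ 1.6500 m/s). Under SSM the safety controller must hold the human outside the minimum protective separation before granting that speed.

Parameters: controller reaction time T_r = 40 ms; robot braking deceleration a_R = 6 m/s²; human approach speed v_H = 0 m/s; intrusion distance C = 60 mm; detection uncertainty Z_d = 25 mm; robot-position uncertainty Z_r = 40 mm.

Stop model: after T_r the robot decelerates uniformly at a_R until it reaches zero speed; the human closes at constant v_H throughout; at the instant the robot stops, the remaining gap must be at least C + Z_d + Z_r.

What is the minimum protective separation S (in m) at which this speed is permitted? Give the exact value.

S_min = 3343/8000 m = 0.4179 m

T_s = v_R/a_R = (33/20)/6 = 0.2750 s
robot covers v_R·T_r = 1.6500·0.0400 = 0.0660 m before braking
braking distance = 1.6500²/(2·6.0000) = 0.2269 m
person approaches 0.0000·(0.0400+0.2750) = 0.0000 m
C+Z_d+Z_r = 0.0600+0.0250+0.0400 = 0.1250 m
S_min ≈ 0.0660+0.2269+0.0000+0.1250  ⇒  S_min = 3343/8000 m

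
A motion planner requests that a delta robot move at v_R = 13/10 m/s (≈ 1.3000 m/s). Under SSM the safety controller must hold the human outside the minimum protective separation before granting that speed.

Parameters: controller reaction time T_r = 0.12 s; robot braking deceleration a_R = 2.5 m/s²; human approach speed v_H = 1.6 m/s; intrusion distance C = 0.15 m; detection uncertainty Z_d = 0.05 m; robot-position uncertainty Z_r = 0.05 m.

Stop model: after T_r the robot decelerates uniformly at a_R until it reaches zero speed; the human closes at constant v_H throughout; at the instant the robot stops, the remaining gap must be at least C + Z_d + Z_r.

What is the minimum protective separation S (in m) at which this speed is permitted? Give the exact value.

S_min = 221/125 m = 1.7680 m

T_s = v_R/a_R = (13/10)/(5/2) = 0.5200 s
reaction-phase robot travel = 1.3000·0.1200 = 0.1560 m
robot covers 1.3000·0.5200 − ½·2.5000·0.5200² = 0.3380 m while stopping
human over T_r+T_s: 1.6000·(0.1200+0.5200) = 1.0240 m
residual clearance needed = 0.1500+0.0500+0.0500 = 0.2500 m
S_min ≈ 0.1560+0.3380+1.0240+0.2500  ⇒  S_min = 221/125 m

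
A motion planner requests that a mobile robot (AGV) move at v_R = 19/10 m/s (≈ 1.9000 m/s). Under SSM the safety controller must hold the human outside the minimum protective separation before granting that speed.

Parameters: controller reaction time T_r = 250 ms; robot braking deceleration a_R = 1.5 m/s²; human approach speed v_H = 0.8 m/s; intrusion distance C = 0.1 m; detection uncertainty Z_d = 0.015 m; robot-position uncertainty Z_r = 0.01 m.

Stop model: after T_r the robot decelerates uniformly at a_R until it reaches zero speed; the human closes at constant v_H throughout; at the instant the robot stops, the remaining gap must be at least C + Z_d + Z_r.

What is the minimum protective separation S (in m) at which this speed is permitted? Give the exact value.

S_min = 181/60 m = 3.0167 m

stop time T_s = (19/10)/(3/2) = 1.2667 s
reaction-phase robot travel = 1.9000·0.2500 = 0.4750 m
robot under decel: 1.9000²/(2·1.5000) = 1.2033 m
person approaches 0.8000·(0.2500+1.2667) = 1.2133 m
margins: 0.1000+0.0150+0.0100 = 0.1250 m
S_min ≈ 0.4750+1.2033+1.2133+0.1250  ⇒  S_min = 181/60 m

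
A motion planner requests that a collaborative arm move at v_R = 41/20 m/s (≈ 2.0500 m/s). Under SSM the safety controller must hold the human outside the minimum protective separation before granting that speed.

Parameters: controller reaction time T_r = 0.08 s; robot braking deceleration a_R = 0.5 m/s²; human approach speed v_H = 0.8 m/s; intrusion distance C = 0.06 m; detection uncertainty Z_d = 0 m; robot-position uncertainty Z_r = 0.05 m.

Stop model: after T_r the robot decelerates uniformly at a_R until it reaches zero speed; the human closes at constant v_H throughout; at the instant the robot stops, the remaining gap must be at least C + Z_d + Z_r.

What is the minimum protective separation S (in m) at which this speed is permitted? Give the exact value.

S_min = 15641/2000 m = 7.8205 m

T_s = v_R/a_R = (41/20)/(1/2) = 4.1000 s
robot in T_r: 2.0500·0.0800 = 0.1640 m
braking distance = 2.0500²/(2·0.5000) = 4.2025 m
human closes 0.8000·4.1800 = 3.3440 m
margins: 0.0600+0.0000+0.0500 = 0.1100 m
S_min ≈ 0.1640+4.2025+3.3440+0.1100  ⇒  S_min = 15641/2000 m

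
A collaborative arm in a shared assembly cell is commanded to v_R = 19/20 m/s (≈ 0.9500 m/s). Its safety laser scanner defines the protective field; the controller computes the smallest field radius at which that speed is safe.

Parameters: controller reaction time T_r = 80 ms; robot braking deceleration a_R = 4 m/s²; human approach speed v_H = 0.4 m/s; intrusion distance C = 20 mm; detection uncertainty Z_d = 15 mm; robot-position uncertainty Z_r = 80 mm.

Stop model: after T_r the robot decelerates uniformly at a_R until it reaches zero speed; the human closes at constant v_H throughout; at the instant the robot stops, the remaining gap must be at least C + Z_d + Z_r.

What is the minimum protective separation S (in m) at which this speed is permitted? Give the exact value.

stop time T_s = (19/20)/4 = 0.2375 s
reaction-phase robot travel = 0.9500·0.0800 = 0.0760 m
robot covers 0.9500·0.2375 − ½·4.0000·0.2375² = 0.1128 m while stopping
human over T_r+T_s: 0.4000·(0.0800+0.2375) = 0.1270 m
margins: 0.0200+0.0150+0.0800 = 0.1150 m
S_min ≈ 0.0760+0.1128+0.1270+0.1150  ⇒  S_min = 6893/16000 m

S_min = 6893/16000 m = 0.4308 m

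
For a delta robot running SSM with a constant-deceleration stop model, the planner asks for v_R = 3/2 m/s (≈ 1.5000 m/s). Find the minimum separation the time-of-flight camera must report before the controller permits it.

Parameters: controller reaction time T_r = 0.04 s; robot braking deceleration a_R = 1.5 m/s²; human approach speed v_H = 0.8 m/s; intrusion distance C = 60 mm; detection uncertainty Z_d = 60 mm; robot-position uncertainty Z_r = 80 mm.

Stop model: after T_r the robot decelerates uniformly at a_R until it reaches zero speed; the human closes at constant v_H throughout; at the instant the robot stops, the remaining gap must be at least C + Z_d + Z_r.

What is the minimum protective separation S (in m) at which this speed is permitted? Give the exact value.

stop time T_s = (3/2)/(3/2) = 1.0000 s
robot in T_r: 1.5000·0.0400 = 0.0600 m
robot under decel: 1.5000²/(2·1.5000) = 0.7500 m
person approaches 0.8000·(0.0400+1.0000) = 0.8320 m
margins: 0.0600+0.0600+0.0800 = 0.2000 m
S_min ≈ 0.0600+0.7500+0.8320+0.2000  ⇒  S_min = 921/500 m

S_min = 921/500 m = 1.8420 m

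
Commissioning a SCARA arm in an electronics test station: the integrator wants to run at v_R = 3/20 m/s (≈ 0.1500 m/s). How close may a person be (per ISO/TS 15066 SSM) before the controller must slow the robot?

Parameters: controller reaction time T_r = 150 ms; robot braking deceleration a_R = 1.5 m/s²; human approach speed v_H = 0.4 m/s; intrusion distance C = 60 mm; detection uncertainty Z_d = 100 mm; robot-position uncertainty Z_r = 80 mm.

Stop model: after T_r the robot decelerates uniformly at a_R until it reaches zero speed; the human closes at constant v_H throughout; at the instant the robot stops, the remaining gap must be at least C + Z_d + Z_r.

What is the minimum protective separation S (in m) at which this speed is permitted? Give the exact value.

S_min = 37/100 m = 0.3700 m

T_s = v_R/a_R = (3/20)/(3/2) = 0.1000 s
reaction-phase robot travel = 0.1500·0.1500 = 0.0225 m
robot under decel: 0.1500²/(2·1.5000) = 0.0075 m
human over T_r+T_s: 0.4000·(0.1500+0.1000) = 0.1000 m
residual clearance needed = 0.0600+0.1000+0.0800 = 0.2400 m
S_min ≈ 0.0225+0.0075+0.1000+0.2400  ⇒  S_min = 37/100 m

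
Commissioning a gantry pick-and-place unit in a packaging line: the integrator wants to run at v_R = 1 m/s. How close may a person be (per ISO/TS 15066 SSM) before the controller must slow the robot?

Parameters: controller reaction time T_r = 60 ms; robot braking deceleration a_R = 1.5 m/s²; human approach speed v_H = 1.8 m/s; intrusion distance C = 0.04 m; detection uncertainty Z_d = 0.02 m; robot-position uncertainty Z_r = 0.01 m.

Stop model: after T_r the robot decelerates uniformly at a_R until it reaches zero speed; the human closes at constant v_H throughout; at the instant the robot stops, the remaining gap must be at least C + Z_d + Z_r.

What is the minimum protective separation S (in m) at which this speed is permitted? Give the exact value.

T_s = v_R/a_R = 1/(3/2) = 0.6667 s
reaction-phase robot travel = 1.0000·0.0600 = 0.0600 m
robot under decel: 1.0000²/(2·1.5000) = 0.3333 m
human over T_r+T_s: 1.8000·(0.0600+0.6667) = 1.3080 m
C+Z_d+Z_r = 0.0400+0.0200+0.0100 = 0.0700 m
S_min ≈ 0.0600+0.3333+1.3080+0.0700  ⇒  S_min = 2657/1500 m

S_min = 2657/1500 m = 1.7713 m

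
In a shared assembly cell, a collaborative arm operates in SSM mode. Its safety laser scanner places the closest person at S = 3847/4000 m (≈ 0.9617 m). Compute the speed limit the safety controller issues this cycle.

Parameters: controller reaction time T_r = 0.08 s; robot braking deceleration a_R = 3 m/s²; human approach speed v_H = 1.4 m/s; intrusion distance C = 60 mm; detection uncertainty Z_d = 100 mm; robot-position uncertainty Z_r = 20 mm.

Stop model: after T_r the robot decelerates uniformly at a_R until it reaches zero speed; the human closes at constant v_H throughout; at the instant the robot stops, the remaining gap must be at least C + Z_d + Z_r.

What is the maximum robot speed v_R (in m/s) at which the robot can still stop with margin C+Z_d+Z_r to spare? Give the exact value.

v_R_max = 19/20 m/s = 0.9500 m/s

quadratic (1/6)·v² + (41/75)·v + (-2679/4000) = 0
  disc = (41/75)² − 4·(1/6)·(-2679/4000) = 67081/90000 ; √disc = 259/300
  v_R = (−(41/75) + 259/300) / (2·(1/6)) = 19/20 m/s
check:
stop time T_s = (19/20)/3 = 0.3167 s
robot covers v_R·T_r = 0.9500·0.0800 = 0.0760 m before braking
braking distance = 0.9500²/(2·3.0000) = 0.1504 m
human over T_r+T_s: 1.4000·(0.0800+0.3167) = 0.5553 m
C+Z_d+Z_r = 0.0600+0.1000+0.0200 = 0.1800 m
sum ≈ 0.0760+0.1504+0.5553+0.1800 ≈ 0.9617 m = S ✓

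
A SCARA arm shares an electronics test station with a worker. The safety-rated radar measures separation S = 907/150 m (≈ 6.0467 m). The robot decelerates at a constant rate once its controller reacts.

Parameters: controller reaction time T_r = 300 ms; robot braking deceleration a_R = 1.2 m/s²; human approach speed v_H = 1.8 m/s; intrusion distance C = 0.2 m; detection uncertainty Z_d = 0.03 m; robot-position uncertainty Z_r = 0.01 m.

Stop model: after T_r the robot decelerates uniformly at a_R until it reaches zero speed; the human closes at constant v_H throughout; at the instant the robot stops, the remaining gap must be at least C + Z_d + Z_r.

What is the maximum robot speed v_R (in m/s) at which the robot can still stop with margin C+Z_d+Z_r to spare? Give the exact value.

v_R_max = 2 m/s = 2.0000 m/s

at the boundary: (5/12)·v² + (9/5)·v + (-79/15) = 0
  disc = (9/5)² − 4·(5/12)·(-79/15) = 2704/225 ; √disc = 52/15
  v_R = (−(9/5) + 52/15) / (2·(5/12)) = 2 m/s
check:
braking lasts T_s = 2/(6/5) = 1.6667 s
reaction-phase robot travel = 2.0000·0.3000 = 0.6000 m
braking distance = 2.0000²/(2·1.2000) = 1.6667 m
person approaches 1.8000·(0.3000+1.6667) = 3.5400 m
margins: 0.2000+0.0300+0.0100 = 0.2400 m
sum ≈ 0.6000+1.6667+3.5400+0.2400 ≈ 6.0467 m = S ✓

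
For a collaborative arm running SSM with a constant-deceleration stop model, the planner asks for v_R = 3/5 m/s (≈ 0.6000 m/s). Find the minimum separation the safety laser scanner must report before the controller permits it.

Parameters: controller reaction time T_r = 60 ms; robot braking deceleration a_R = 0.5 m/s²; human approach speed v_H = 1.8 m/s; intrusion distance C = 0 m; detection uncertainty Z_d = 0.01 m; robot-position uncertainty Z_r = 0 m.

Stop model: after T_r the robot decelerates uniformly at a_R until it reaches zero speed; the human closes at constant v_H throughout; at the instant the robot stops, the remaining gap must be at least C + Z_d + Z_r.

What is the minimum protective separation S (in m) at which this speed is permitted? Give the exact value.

S_min = 1337/500 m = 2.6740 m

braking lasts T_s = (3/5)/(1/2) = 1.2000 s
robot in T_r: 0.6000·0.0600 = 0.0360 m
braking distance = 0.6000²/(2·0.5000) = 0.3600 m
person approaches 1.8000·(0.0600+1.2000) = 2.2680 m
residual clearance needed = 0.0000+0.0100+0.0000 = 0.0100 m
S_min ≈ 0.0360+0.3600+2.2680+0.0100  ⇒  S_min = 1337/500 m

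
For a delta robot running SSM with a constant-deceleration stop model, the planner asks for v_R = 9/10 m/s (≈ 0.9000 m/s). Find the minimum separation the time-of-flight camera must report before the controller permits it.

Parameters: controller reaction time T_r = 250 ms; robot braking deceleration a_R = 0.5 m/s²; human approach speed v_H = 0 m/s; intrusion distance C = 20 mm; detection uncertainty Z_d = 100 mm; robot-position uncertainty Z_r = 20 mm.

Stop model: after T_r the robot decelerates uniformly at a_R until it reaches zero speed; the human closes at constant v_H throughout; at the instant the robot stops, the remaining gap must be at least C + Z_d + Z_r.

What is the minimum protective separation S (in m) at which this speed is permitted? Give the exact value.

T_s = v_R/a_R = (9/10)/(1/2) = 1.8000 s
robot in T_r: 0.9000·0.2500 = 0.2250 m
robot under decel: 0.9000²/(2·0.5000) = 0.8100 m
human closes 0.0000·2.0500 = 0.0000 m
residual clearance needed = 0.0200+0.1000+0.0200 = 0.1400 m
S_min ≈ 0.2250+0.8100+0.0000+0.1400  ⇒  S_min = 47/40 m

S_min = 47/40 m = 1.1750 m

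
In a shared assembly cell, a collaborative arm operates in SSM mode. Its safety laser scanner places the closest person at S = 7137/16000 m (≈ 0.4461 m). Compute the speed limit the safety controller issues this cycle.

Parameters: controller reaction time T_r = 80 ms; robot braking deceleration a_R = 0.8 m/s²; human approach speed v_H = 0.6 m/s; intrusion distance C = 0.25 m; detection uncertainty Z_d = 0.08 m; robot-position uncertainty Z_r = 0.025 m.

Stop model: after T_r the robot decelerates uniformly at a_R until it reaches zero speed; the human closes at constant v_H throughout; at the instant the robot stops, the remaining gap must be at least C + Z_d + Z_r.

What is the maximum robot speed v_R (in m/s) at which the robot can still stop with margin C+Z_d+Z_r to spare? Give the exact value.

v_R_max = 1/20 m/s = 0.0500 m/s

quadratic (5/8)·v² + (83/100)·v + (-689/16000) = 0
  disc = (83/100)² − 4·(5/8)·(-689/16000) = 127449/160000 ; √disc = 357/400
  v_R = (−(83/100) + 357/400) / (2·(5/8)) = 1/20 m/s
check:
stop time T_s = (1/20)/(4/5) = 0.0625 s
reaction-phase robot travel = 0.0500·0.0800 = 0.0040 m
robot covers 0.0500·0.0625 − ½·0.8000·0.0625² = 0.0016 m while stopping
human closes 0.6000·0.1425 = 0.0855 m
margins: 0.2500+0.0800+0.0250 = 0.3550 m
sum ≈ 0.0040+0.0016+0.0855+0.3550 ≈ 0.4461 m = S ✓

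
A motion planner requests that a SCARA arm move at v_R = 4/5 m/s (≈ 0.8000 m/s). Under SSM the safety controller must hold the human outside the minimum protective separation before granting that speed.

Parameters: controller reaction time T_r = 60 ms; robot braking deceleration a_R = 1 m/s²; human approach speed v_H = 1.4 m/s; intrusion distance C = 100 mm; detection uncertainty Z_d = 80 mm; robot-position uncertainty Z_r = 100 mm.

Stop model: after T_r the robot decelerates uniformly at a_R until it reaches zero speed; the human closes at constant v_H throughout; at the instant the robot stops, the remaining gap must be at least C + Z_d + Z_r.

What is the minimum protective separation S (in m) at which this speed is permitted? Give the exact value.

stop time T_s = (4/5)/1 = 0.8000 s
robot covers v_R·T_r = 0.8000·0.0600 = 0.0480 m before braking
braking distance = 0.8000²/(2·1.0000) = 0.3200 m
person approaches 1.4000·(0.0600+0.8000) = 1.2040 m
residual clearance needed = 0.1000+0.0800+0.1000 = 0.2800 m
S_min ≈ 0.0480+0.3200+1.2040+0.2800  ⇒  S_min = 463/250 m

S_min = 463/250 m = 1.8520 m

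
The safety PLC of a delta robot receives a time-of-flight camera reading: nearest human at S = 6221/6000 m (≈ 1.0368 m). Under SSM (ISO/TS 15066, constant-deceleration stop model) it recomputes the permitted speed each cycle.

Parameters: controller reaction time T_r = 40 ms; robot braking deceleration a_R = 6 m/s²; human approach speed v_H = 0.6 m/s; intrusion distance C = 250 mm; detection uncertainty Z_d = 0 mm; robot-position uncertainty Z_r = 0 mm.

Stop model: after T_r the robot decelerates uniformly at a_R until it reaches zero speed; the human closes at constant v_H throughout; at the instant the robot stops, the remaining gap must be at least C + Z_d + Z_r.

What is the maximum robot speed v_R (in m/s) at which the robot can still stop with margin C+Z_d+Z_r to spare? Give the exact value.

v_R_max = 23/10 m/s = 2.3000 m/s

at the boundary: (1/12)·v² + (7/50)·v + (-4577/6000) = 0
  disc = (7/50)² − 4·(1/12)·(-4577/6000) = 24649/90000 ; √disc = 157/300
  v_R = (−(7/50) + 157/300) / (2·(1/12)) = 23/10 m/s
check:
T_s = v_R/a_R = (23/10)/6 = 0.3833 s
robot in T_r: 2.3000·0.0400 = 0.0920 m
braking distance = 2.3000²/(2·6.0000) = 0.4408 m
human closes 0.6000·0.4233 = 0.2540 m
C+Z_d+Z_r = 0.2500+0.0000+0.0000 = 0.2500 m
sum ≈ 0.0920+0.4408+0.2540+0.2500 ≈ 1.0368 m = S ✓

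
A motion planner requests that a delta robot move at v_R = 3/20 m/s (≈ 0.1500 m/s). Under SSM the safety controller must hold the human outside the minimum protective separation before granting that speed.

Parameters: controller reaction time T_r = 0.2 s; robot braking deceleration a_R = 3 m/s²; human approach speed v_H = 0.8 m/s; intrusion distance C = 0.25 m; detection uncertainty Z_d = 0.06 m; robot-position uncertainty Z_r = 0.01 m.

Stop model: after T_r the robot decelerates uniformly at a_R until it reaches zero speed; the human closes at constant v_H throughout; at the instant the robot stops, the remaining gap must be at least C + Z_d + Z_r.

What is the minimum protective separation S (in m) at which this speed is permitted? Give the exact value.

T_s = v_R/a_R = (3/20)/3 = 0.0500 s
robot covers v_R·T_r = 0.1500·0.2000 = 0.0300 m before braking
robot covers 0.1500·0.0500 − ½·3.0000·0.0500² = 0.0037 m while stopping
person approaches 0.8000·(0.2000+0.0500) = 0.2000 m
margins: 0.2500+0.0600+0.0100 = 0.3200 m
S_min ≈ 0.0300+0.0037+0.2000+0.3200  ⇒  S_min = 443/800 m

S_min = 443/800 m = 0.5537 m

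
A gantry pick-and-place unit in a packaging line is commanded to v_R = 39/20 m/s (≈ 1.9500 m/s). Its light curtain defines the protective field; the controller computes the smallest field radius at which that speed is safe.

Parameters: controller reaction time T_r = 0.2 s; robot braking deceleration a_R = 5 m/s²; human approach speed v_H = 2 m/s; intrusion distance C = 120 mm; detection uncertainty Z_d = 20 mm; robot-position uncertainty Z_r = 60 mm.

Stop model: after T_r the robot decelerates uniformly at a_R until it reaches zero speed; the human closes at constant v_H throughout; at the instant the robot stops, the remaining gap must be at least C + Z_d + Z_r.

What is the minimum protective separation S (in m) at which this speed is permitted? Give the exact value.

S_min = 8601/4000 m = 2.1503 m

stop time T_s = (39/20)/5 = 0.3900 s
robot covers v_R·T_r = 1.9500·0.2000 = 0.3900 m before braking
braking distance = 1.9500²/(2·5.0000) = 0.3802 m
human over T_r+T_s: 2.0000·(0.2000+0.3900) = 1.1800 m
residual clearance needed = 0.1200+0.0200+0.0600 = 0.2000 m
S_min ≈ 0.3900+0.3802+1.1800+0.2000  ⇒  S_min = 8601/4000 m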